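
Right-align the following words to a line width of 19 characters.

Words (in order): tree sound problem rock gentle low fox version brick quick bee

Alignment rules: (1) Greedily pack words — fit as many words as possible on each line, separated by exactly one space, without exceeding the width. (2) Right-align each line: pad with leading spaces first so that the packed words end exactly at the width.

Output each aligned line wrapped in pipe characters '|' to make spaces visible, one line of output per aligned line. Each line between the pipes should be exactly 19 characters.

Answer: | tree sound problem|
|rock gentle low fox|
|version brick quick|
|                bee|

Derivation:
Line 1: ['tree', 'sound', 'problem'] (min_width=18, slack=1)
Line 2: ['rock', 'gentle', 'low', 'fox'] (min_width=19, slack=0)
Line 3: ['version', 'brick', 'quick'] (min_width=19, slack=0)
Line 4: ['bee'] (min_width=3, slack=16)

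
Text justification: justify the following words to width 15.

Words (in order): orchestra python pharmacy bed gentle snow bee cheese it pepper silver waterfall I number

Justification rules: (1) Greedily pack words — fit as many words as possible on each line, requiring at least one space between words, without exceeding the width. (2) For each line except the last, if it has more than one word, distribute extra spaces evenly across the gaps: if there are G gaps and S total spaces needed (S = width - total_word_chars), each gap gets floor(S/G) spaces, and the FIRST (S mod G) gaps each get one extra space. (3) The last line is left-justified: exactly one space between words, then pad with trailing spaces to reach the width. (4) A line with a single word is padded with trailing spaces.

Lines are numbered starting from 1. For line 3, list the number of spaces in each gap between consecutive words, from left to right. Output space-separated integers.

Answer: 1 1

Derivation:
Line 1: ['orchestra'] (min_width=9, slack=6)
Line 2: ['python', 'pharmacy'] (min_width=15, slack=0)
Line 3: ['bed', 'gentle', 'snow'] (min_width=15, slack=0)
Line 4: ['bee', 'cheese', 'it'] (min_width=13, slack=2)
Line 5: ['pepper', 'silver'] (min_width=13, slack=2)
Line 6: ['waterfall', 'I'] (min_width=11, slack=4)
Line 7: ['number'] (min_width=6, slack=9)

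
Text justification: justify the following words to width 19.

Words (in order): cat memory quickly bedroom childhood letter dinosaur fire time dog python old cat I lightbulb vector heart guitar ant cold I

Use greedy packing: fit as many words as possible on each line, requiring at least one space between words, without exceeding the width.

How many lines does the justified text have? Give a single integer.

Line 1: ['cat', 'memory', 'quickly'] (min_width=18, slack=1)
Line 2: ['bedroom', 'childhood'] (min_width=17, slack=2)
Line 3: ['letter', 'dinosaur'] (min_width=15, slack=4)
Line 4: ['fire', 'time', 'dog'] (min_width=13, slack=6)
Line 5: ['python', 'old', 'cat', 'I'] (min_width=16, slack=3)
Line 6: ['lightbulb', 'vector'] (min_width=16, slack=3)
Line 7: ['heart', 'guitar', 'ant'] (min_width=16, slack=3)
Line 8: ['cold', 'I'] (min_width=6, slack=13)
Total lines: 8

Answer: 8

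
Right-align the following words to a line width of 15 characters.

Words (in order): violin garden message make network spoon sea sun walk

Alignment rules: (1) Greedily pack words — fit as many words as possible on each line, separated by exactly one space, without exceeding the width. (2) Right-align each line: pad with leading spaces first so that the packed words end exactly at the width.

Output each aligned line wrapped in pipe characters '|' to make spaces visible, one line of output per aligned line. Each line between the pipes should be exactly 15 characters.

Line 1: ['violin', 'garden'] (min_width=13, slack=2)
Line 2: ['message', 'make'] (min_width=12, slack=3)
Line 3: ['network', 'spoon'] (min_width=13, slack=2)
Line 4: ['sea', 'sun', 'walk'] (min_width=12, slack=3)

Answer: |  violin garden|
|   message make|
|  network spoon|
|   sea sun walk|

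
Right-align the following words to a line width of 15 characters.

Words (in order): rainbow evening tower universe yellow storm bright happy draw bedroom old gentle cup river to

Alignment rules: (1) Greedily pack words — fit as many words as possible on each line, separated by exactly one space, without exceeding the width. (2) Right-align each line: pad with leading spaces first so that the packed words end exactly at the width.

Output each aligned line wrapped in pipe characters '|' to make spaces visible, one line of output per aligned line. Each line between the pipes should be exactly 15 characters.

Line 1: ['rainbow', 'evening'] (min_width=15, slack=0)
Line 2: ['tower', 'universe'] (min_width=14, slack=1)
Line 3: ['yellow', 'storm'] (min_width=12, slack=3)
Line 4: ['bright', 'happy'] (min_width=12, slack=3)
Line 5: ['draw', 'bedroom'] (min_width=12, slack=3)
Line 6: ['old', 'gentle', 'cup'] (min_width=14, slack=1)
Line 7: ['river', 'to'] (min_width=8, slack=7)

Answer: |rainbow evening|
| tower universe|
|   yellow storm|
|   bright happy|
|   draw bedroom|
| old gentle cup|
|       river to|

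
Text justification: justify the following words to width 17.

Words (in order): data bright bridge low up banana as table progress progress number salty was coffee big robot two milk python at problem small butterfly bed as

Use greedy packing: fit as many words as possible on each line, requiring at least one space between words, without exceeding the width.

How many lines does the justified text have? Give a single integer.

Line 1: ['data', 'bright'] (min_width=11, slack=6)
Line 2: ['bridge', 'low', 'up'] (min_width=13, slack=4)
Line 3: ['banana', 'as', 'table'] (min_width=15, slack=2)
Line 4: ['progress', 'progress'] (min_width=17, slack=0)
Line 5: ['number', 'salty', 'was'] (min_width=16, slack=1)
Line 6: ['coffee', 'big', 'robot'] (min_width=16, slack=1)
Line 7: ['two', 'milk', 'python'] (min_width=15, slack=2)
Line 8: ['at', 'problem', 'small'] (min_width=16, slack=1)
Line 9: ['butterfly', 'bed', 'as'] (min_width=16, slack=1)
Total lines: 9

Answer: 9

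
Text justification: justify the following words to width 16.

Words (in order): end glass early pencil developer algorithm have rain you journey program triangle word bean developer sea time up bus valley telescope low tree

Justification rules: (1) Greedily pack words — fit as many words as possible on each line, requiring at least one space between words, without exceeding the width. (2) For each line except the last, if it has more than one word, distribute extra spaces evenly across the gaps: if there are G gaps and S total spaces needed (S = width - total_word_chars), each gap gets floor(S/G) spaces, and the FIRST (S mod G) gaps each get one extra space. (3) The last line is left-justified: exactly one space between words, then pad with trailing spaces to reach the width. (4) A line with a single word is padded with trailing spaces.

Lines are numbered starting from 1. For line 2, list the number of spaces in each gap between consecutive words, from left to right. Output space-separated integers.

Line 1: ['end', 'glass', 'early'] (min_width=15, slack=1)
Line 2: ['pencil', 'developer'] (min_width=16, slack=0)
Line 3: ['algorithm', 'have'] (min_width=14, slack=2)
Line 4: ['rain', 'you', 'journey'] (min_width=16, slack=0)
Line 5: ['program', 'triangle'] (min_width=16, slack=0)
Line 6: ['word', 'bean'] (min_width=9, slack=7)
Line 7: ['developer', 'sea'] (min_width=13, slack=3)
Line 8: ['time', 'up', 'bus'] (min_width=11, slack=5)
Line 9: ['valley', 'telescope'] (min_width=16, slack=0)
Line 10: ['low', 'tree'] (min_width=8, slack=8)

Answer: 1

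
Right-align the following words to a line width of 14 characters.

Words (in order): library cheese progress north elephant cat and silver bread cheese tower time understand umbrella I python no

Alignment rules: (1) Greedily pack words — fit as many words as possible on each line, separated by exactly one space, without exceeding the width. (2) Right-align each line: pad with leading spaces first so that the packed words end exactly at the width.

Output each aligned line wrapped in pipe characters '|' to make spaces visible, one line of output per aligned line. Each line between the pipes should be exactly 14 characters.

Line 1: ['library', 'cheese'] (min_width=14, slack=0)
Line 2: ['progress', 'north'] (min_width=14, slack=0)
Line 3: ['elephant', 'cat'] (min_width=12, slack=2)
Line 4: ['and', 'silver'] (min_width=10, slack=4)
Line 5: ['bread', 'cheese'] (min_width=12, slack=2)
Line 6: ['tower', 'time'] (min_width=10, slack=4)
Line 7: ['understand'] (min_width=10, slack=4)
Line 8: ['umbrella', 'I'] (min_width=10, slack=4)
Line 9: ['python', 'no'] (min_width=9, slack=5)

Answer: |library cheese|
|progress north|
|  elephant cat|
|    and silver|
|  bread cheese|
|    tower time|
|    understand|
|    umbrella I|
|     python no|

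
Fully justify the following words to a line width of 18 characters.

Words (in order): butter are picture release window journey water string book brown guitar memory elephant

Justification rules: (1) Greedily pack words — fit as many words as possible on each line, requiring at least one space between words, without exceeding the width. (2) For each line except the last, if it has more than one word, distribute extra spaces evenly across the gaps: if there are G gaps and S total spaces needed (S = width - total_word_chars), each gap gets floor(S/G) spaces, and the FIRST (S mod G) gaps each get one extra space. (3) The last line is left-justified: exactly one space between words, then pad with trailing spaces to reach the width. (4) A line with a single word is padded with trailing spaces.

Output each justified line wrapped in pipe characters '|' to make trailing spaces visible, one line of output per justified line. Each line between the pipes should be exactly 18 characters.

Line 1: ['butter', 'are', 'picture'] (min_width=18, slack=0)
Line 2: ['release', 'window'] (min_width=14, slack=4)
Line 3: ['journey', 'water'] (min_width=13, slack=5)
Line 4: ['string', 'book', 'brown'] (min_width=17, slack=1)
Line 5: ['guitar', 'memory'] (min_width=13, slack=5)
Line 6: ['elephant'] (min_width=8, slack=10)

Answer: |butter are picture|
|release     window|
|journey      water|
|string  book brown|
|guitar      memory|
|elephant          |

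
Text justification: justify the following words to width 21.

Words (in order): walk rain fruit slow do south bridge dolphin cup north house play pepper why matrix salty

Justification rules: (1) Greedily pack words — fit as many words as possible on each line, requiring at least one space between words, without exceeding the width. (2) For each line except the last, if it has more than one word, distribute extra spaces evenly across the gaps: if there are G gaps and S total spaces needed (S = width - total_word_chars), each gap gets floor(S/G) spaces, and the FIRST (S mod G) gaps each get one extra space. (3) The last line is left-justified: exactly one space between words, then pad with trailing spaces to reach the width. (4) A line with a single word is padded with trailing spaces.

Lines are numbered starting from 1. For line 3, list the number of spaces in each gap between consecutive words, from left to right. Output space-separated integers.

Line 1: ['walk', 'rain', 'fruit', 'slow'] (min_width=20, slack=1)
Line 2: ['do', 'south', 'bridge'] (min_width=15, slack=6)
Line 3: ['dolphin', 'cup', 'north'] (min_width=17, slack=4)
Line 4: ['house', 'play', 'pepper', 'why'] (min_width=21, slack=0)
Line 5: ['matrix', 'salty'] (min_width=12, slack=9)

Answer: 3 3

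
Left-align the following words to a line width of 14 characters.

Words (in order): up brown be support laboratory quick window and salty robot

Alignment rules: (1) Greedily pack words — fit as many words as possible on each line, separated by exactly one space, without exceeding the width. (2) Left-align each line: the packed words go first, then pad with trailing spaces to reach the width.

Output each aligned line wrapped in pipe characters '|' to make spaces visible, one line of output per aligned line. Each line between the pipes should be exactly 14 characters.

Answer: |up brown be   |
|support       |
|laboratory    |
|quick window  |
|and salty     |
|robot         |

Derivation:
Line 1: ['up', 'brown', 'be'] (min_width=11, slack=3)
Line 2: ['support'] (min_width=7, slack=7)
Line 3: ['laboratory'] (min_width=10, slack=4)
Line 4: ['quick', 'window'] (min_width=12, slack=2)
Line 5: ['and', 'salty'] (min_width=9, slack=5)
Line 6: ['robot'] (min_width=5, slack=9)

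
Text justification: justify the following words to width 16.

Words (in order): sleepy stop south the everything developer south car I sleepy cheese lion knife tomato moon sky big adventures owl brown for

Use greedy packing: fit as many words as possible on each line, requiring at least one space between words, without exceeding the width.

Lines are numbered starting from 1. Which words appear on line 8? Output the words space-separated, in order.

Answer: moon sky big

Derivation:
Line 1: ['sleepy', 'stop'] (min_width=11, slack=5)
Line 2: ['south', 'the'] (min_width=9, slack=7)
Line 3: ['everything'] (min_width=10, slack=6)
Line 4: ['developer', 'south'] (min_width=15, slack=1)
Line 5: ['car', 'I', 'sleepy'] (min_width=12, slack=4)
Line 6: ['cheese', 'lion'] (min_width=11, slack=5)
Line 7: ['knife', 'tomato'] (min_width=12, slack=4)
Line 8: ['moon', 'sky', 'big'] (min_width=12, slack=4)
Line 9: ['adventures', 'owl'] (min_width=14, slack=2)
Line 10: ['brown', 'for'] (min_width=9, slack=7)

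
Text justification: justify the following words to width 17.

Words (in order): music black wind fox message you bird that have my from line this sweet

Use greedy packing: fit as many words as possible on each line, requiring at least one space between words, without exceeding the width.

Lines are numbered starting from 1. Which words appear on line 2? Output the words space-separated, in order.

Line 1: ['music', 'black', 'wind'] (min_width=16, slack=1)
Line 2: ['fox', 'message', 'you'] (min_width=15, slack=2)
Line 3: ['bird', 'that', 'have', 'my'] (min_width=17, slack=0)
Line 4: ['from', 'line', 'this'] (min_width=14, slack=3)
Line 5: ['sweet'] (min_width=5, slack=12)

Answer: fox message you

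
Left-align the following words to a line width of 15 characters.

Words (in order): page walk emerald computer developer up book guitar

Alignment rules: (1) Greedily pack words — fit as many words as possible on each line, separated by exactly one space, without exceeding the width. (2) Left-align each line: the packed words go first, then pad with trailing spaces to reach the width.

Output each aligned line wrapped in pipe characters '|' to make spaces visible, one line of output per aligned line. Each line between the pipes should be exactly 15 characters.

Line 1: ['page', 'walk'] (min_width=9, slack=6)
Line 2: ['emerald'] (min_width=7, slack=8)
Line 3: ['computer'] (min_width=8, slack=7)
Line 4: ['developer', 'up'] (min_width=12, slack=3)
Line 5: ['book', 'guitar'] (min_width=11, slack=4)

Answer: |page walk      |
|emerald        |
|computer       |
|developer up   |
|book guitar    |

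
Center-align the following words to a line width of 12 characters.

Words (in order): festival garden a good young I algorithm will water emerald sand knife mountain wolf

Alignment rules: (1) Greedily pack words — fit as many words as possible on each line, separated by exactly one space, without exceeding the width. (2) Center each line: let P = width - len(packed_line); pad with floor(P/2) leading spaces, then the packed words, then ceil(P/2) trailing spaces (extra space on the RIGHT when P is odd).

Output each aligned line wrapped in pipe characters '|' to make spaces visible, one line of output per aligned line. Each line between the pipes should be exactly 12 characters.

Line 1: ['festival'] (min_width=8, slack=4)
Line 2: ['garden', 'a'] (min_width=8, slack=4)
Line 3: ['good', 'young', 'I'] (min_width=12, slack=0)
Line 4: ['algorithm'] (min_width=9, slack=3)
Line 5: ['will', 'water'] (min_width=10, slack=2)
Line 6: ['emerald', 'sand'] (min_width=12, slack=0)
Line 7: ['knife'] (min_width=5, slack=7)
Line 8: ['mountain'] (min_width=8, slack=4)
Line 9: ['wolf'] (min_width=4, slack=8)

Answer: |  festival  |
|  garden a  |
|good young I|
| algorithm  |
| will water |
|emerald sand|
|   knife    |
|  mountain  |
|    wolf    |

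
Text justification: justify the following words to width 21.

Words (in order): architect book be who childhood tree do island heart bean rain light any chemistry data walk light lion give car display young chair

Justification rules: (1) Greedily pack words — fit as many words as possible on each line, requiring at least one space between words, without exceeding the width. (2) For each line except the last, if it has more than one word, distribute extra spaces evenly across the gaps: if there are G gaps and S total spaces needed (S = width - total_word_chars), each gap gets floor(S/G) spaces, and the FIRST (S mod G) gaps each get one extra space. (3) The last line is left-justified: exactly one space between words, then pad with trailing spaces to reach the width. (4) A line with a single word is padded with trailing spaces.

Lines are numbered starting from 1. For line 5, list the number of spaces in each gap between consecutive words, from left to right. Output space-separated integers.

Answer: 2 2

Derivation:
Line 1: ['architect', 'book', 'be', 'who'] (min_width=21, slack=0)
Line 2: ['childhood', 'tree', 'do'] (min_width=17, slack=4)
Line 3: ['island', 'heart', 'bean'] (min_width=17, slack=4)
Line 4: ['rain', 'light', 'any'] (min_width=14, slack=7)
Line 5: ['chemistry', 'data', 'walk'] (min_width=19, slack=2)
Line 6: ['light', 'lion', 'give', 'car'] (min_width=19, slack=2)
Line 7: ['display', 'young', 'chair'] (min_width=19, slack=2)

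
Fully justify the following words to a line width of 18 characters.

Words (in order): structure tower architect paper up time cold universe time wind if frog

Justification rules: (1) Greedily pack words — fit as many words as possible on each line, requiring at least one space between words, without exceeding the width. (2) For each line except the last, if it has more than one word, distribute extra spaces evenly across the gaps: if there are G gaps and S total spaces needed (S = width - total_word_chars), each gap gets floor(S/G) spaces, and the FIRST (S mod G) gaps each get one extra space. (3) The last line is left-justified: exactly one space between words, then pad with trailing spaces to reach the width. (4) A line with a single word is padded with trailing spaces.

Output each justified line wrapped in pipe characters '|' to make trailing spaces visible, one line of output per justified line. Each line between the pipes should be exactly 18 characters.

Line 1: ['structure', 'tower'] (min_width=15, slack=3)
Line 2: ['architect', 'paper', 'up'] (min_width=18, slack=0)
Line 3: ['time', 'cold', 'universe'] (min_width=18, slack=0)
Line 4: ['time', 'wind', 'if', 'frog'] (min_width=17, slack=1)

Answer: |structure    tower|
|architect paper up|
|time cold universe|
|time wind if frog |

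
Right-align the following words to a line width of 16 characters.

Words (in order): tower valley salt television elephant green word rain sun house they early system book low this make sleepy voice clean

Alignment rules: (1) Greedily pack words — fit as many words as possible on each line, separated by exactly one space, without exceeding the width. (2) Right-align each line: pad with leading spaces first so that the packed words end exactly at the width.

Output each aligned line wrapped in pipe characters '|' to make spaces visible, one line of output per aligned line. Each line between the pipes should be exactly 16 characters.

Line 1: ['tower', 'valley'] (min_width=12, slack=4)
Line 2: ['salt', 'television'] (min_width=15, slack=1)
Line 3: ['elephant', 'green'] (min_width=14, slack=2)
Line 4: ['word', 'rain', 'sun'] (min_width=13, slack=3)
Line 5: ['house', 'they', 'early'] (min_width=16, slack=0)
Line 6: ['system', 'book', 'low'] (min_width=15, slack=1)
Line 7: ['this', 'make', 'sleepy'] (min_width=16, slack=0)
Line 8: ['voice', 'clean'] (min_width=11, slack=5)

Answer: |    tower valley|
| salt television|
|  elephant green|
|   word rain sun|
|house they early|
| system book low|
|this make sleepy|
|     voice clean|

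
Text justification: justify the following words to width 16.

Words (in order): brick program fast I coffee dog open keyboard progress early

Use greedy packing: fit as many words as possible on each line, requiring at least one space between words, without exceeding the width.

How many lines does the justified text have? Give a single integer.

Line 1: ['brick', 'program'] (min_width=13, slack=3)
Line 2: ['fast', 'I', 'coffee'] (min_width=13, slack=3)
Line 3: ['dog', 'open'] (min_width=8, slack=8)
Line 4: ['keyboard'] (min_width=8, slack=8)
Line 5: ['progress', 'early'] (min_width=14, slack=2)
Total lines: 5

Answer: 5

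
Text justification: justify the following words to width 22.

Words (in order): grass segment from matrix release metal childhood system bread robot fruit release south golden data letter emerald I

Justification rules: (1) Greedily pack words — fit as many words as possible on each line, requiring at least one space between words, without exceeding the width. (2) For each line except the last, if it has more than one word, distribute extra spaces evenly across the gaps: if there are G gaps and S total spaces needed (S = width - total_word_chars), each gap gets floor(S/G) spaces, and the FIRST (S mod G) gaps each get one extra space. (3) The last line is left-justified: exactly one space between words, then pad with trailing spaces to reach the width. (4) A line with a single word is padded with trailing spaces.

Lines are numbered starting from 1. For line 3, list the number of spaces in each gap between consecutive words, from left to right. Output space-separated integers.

Answer: 1 1

Derivation:
Line 1: ['grass', 'segment', 'from'] (min_width=18, slack=4)
Line 2: ['matrix', 'release', 'metal'] (min_width=20, slack=2)
Line 3: ['childhood', 'system', 'bread'] (min_width=22, slack=0)
Line 4: ['robot', 'fruit', 'release'] (min_width=19, slack=3)
Line 5: ['south', 'golden', 'data'] (min_width=17, slack=5)
Line 6: ['letter', 'emerald', 'I'] (min_width=16, slack=6)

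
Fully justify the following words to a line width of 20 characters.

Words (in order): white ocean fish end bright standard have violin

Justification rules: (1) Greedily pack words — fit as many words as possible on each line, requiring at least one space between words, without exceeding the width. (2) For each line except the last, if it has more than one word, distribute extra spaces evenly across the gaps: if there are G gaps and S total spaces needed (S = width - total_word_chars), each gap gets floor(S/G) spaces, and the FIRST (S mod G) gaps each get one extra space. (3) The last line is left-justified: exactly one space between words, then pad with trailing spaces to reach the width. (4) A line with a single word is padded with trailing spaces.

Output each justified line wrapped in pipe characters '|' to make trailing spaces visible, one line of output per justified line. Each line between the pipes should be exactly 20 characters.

Answer: |white ocean fish end|
|bright standard have|
|violin              |

Derivation:
Line 1: ['white', 'ocean', 'fish', 'end'] (min_width=20, slack=0)
Line 2: ['bright', 'standard', 'have'] (min_width=20, slack=0)
Line 3: ['violin'] (min_width=6, slack=14)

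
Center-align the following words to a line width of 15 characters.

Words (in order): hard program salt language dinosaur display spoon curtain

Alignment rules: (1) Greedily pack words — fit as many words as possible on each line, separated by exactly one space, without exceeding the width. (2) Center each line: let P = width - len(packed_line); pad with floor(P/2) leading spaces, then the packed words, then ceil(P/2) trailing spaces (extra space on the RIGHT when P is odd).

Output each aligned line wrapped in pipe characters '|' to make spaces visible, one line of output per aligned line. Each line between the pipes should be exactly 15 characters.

Line 1: ['hard', 'program'] (min_width=12, slack=3)
Line 2: ['salt', 'language'] (min_width=13, slack=2)
Line 3: ['dinosaur'] (min_width=8, slack=7)
Line 4: ['display', 'spoon'] (min_width=13, slack=2)
Line 5: ['curtain'] (min_width=7, slack=8)

Answer: | hard program  |
| salt language |
|   dinosaur    |
| display spoon |
|    curtain    |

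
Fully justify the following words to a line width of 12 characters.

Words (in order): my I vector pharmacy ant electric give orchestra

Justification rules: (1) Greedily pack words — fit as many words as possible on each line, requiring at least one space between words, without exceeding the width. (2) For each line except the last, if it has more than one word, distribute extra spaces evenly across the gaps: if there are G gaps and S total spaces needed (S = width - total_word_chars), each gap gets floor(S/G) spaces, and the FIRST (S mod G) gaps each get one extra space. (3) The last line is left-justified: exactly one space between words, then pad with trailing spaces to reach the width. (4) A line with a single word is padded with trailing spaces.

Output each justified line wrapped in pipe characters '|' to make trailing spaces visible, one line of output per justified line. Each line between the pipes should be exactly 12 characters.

Answer: |my  I vector|
|pharmacy ant|
|electric    |
|give        |
|orchestra   |

Derivation:
Line 1: ['my', 'I', 'vector'] (min_width=11, slack=1)
Line 2: ['pharmacy', 'ant'] (min_width=12, slack=0)
Line 3: ['electric'] (min_width=8, slack=4)
Line 4: ['give'] (min_width=4, slack=8)
Line 5: ['orchestra'] (min_width=9, slack=3)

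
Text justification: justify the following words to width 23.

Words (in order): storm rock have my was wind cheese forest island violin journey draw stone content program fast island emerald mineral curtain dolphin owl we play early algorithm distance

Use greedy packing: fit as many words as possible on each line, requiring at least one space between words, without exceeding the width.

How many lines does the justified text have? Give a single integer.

Answer: 9

Derivation:
Line 1: ['storm', 'rock', 'have', 'my', 'was'] (min_width=22, slack=1)
Line 2: ['wind', 'cheese', 'forest'] (min_width=18, slack=5)
Line 3: ['island', 'violin', 'journey'] (min_width=21, slack=2)
Line 4: ['draw', 'stone', 'content'] (min_width=18, slack=5)
Line 5: ['program', 'fast', 'island'] (min_width=19, slack=4)
Line 6: ['emerald', 'mineral', 'curtain'] (min_width=23, slack=0)
Line 7: ['dolphin', 'owl', 'we', 'play'] (min_width=19, slack=4)
Line 8: ['early', 'algorithm'] (min_width=15, slack=8)
Line 9: ['distance'] (min_width=8, slack=15)
Total lines: 9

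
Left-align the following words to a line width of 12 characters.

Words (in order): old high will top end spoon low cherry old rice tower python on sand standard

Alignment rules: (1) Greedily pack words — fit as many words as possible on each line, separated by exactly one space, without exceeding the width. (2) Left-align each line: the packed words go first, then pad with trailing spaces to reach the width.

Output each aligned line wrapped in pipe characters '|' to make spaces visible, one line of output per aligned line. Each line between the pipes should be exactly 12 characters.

Line 1: ['old', 'high'] (min_width=8, slack=4)
Line 2: ['will', 'top', 'end'] (min_width=12, slack=0)
Line 3: ['spoon', 'low'] (min_width=9, slack=3)
Line 4: ['cherry', 'old'] (min_width=10, slack=2)
Line 5: ['rice', 'tower'] (min_width=10, slack=2)
Line 6: ['python', 'on'] (min_width=9, slack=3)
Line 7: ['sand'] (min_width=4, slack=8)
Line 8: ['standard'] (min_width=8, slack=4)

Answer: |old high    |
|will top end|
|spoon low   |
|cherry old  |
|rice tower  |
|python on   |
|sand        |
|standard    |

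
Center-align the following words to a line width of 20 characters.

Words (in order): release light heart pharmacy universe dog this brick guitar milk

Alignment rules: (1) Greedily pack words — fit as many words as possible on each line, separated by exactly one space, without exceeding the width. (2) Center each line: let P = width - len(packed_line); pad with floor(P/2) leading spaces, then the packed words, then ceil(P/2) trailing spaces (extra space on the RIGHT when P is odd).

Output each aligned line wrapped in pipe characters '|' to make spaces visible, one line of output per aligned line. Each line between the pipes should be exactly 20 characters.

Answer: |release light heart |
| pharmacy universe  |
|   dog this brick   |
|    guitar milk     |

Derivation:
Line 1: ['release', 'light', 'heart'] (min_width=19, slack=1)
Line 2: ['pharmacy', 'universe'] (min_width=17, slack=3)
Line 3: ['dog', 'this', 'brick'] (min_width=14, slack=6)
Line 4: ['guitar', 'milk'] (min_width=11, slack=9)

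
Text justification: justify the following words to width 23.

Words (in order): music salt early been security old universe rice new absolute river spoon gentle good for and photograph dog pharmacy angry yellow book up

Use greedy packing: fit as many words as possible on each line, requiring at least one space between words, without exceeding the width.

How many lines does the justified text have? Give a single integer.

Line 1: ['music', 'salt', 'early', 'been'] (min_width=21, slack=2)
Line 2: ['security', 'old', 'universe'] (min_width=21, slack=2)
Line 3: ['rice', 'new', 'absolute', 'river'] (min_width=23, slack=0)
Line 4: ['spoon', 'gentle', 'good', 'for'] (min_width=21, slack=2)
Line 5: ['and', 'photograph', 'dog'] (min_width=18, slack=5)
Line 6: ['pharmacy', 'angry', 'yellow'] (min_width=21, slack=2)
Line 7: ['book', 'up'] (min_width=7, slack=16)
Total lines: 7

Answer: 7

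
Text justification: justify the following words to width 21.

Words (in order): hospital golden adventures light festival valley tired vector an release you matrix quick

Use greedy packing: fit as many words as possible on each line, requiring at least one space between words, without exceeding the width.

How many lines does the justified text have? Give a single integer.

Answer: 5

Derivation:
Line 1: ['hospital', 'golden'] (min_width=15, slack=6)
Line 2: ['adventures', 'light'] (min_width=16, slack=5)
Line 3: ['festival', 'valley', 'tired'] (min_width=21, slack=0)
Line 4: ['vector', 'an', 'release', 'you'] (min_width=21, slack=0)
Line 5: ['matrix', 'quick'] (min_width=12, slack=9)
Total lines: 5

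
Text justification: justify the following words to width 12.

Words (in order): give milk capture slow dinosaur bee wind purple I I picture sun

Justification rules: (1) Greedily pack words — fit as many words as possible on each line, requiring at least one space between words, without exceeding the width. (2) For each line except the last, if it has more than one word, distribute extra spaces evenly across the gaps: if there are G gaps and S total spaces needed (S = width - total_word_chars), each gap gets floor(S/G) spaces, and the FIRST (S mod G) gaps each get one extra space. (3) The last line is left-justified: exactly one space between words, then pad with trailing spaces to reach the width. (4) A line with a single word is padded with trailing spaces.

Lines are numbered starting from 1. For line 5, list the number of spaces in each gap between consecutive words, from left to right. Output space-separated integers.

Answer: 2 1

Derivation:
Line 1: ['give', 'milk'] (min_width=9, slack=3)
Line 2: ['capture', 'slow'] (min_width=12, slack=0)
Line 3: ['dinosaur', 'bee'] (min_width=12, slack=0)
Line 4: ['wind', 'purple'] (min_width=11, slack=1)
Line 5: ['I', 'I', 'picture'] (min_width=11, slack=1)
Line 6: ['sun'] (min_width=3, slack=9)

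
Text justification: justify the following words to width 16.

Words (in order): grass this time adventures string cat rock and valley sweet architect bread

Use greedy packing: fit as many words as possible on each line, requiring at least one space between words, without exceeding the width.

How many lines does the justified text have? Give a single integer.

Answer: 5

Derivation:
Line 1: ['grass', 'this', 'time'] (min_width=15, slack=1)
Line 2: ['adventures'] (min_width=10, slack=6)
Line 3: ['string', 'cat', 'rock'] (min_width=15, slack=1)
Line 4: ['and', 'valley', 'sweet'] (min_width=16, slack=0)
Line 5: ['architect', 'bread'] (min_width=15, slack=1)
Total lines: 5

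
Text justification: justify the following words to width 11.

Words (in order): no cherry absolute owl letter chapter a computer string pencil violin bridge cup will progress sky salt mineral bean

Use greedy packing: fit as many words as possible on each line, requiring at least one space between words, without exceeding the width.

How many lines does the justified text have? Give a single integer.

Answer: 14

Derivation:
Line 1: ['no', 'cherry'] (min_width=9, slack=2)
Line 2: ['absolute'] (min_width=8, slack=3)
Line 3: ['owl', 'letter'] (min_width=10, slack=1)
Line 4: ['chapter', 'a'] (min_width=9, slack=2)
Line 5: ['computer'] (min_width=8, slack=3)
Line 6: ['string'] (min_width=6, slack=5)
Line 7: ['pencil'] (min_width=6, slack=5)
Line 8: ['violin'] (min_width=6, slack=5)
Line 9: ['bridge', 'cup'] (min_width=10, slack=1)
Line 10: ['will'] (min_width=4, slack=7)
Line 11: ['progress'] (min_width=8, slack=3)
Line 12: ['sky', 'salt'] (min_width=8, slack=3)
Line 13: ['mineral'] (min_width=7, slack=4)
Line 14: ['bean'] (min_width=4, slack=7)
Total lines: 14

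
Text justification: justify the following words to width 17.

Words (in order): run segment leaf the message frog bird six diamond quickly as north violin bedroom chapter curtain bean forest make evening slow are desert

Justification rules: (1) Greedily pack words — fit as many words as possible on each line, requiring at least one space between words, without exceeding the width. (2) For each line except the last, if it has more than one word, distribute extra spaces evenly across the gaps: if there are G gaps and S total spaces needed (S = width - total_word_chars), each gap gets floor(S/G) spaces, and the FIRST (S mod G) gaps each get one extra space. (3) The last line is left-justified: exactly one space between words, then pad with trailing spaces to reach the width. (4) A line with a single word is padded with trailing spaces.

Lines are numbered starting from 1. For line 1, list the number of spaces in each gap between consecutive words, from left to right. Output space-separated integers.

Answer: 2 1

Derivation:
Line 1: ['run', 'segment', 'leaf'] (min_width=16, slack=1)
Line 2: ['the', 'message', 'frog'] (min_width=16, slack=1)
Line 3: ['bird', 'six', 'diamond'] (min_width=16, slack=1)
Line 4: ['quickly', 'as', 'north'] (min_width=16, slack=1)
Line 5: ['violin', 'bedroom'] (min_width=14, slack=3)
Line 6: ['chapter', 'curtain'] (min_width=15, slack=2)
Line 7: ['bean', 'forest', 'make'] (min_width=16, slack=1)
Line 8: ['evening', 'slow', 'are'] (min_width=16, slack=1)
Line 9: ['desert'] (min_width=6, slack=11)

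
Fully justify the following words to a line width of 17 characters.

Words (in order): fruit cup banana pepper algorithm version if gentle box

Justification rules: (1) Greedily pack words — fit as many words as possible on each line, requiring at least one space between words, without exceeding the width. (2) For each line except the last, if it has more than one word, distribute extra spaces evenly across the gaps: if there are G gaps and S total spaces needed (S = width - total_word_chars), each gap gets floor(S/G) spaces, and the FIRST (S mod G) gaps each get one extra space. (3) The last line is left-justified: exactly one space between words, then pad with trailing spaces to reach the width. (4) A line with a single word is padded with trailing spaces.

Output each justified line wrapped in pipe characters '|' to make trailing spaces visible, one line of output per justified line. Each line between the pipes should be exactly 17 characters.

Line 1: ['fruit', 'cup', 'banana'] (min_width=16, slack=1)
Line 2: ['pepper', 'algorithm'] (min_width=16, slack=1)
Line 3: ['version', 'if', 'gentle'] (min_width=17, slack=0)
Line 4: ['box'] (min_width=3, slack=14)

Answer: |fruit  cup banana|
|pepper  algorithm|
|version if gentle|
|box              |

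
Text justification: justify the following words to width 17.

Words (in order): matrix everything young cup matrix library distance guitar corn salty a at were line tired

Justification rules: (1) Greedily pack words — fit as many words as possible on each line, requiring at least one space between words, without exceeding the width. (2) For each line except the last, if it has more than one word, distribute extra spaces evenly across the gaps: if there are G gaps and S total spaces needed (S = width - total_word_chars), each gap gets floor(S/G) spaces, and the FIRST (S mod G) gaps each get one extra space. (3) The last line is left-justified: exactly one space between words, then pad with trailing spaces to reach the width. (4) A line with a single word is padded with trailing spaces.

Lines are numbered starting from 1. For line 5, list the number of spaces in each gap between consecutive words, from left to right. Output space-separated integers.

Answer: 2 2 2

Derivation:
Line 1: ['matrix', 'everything'] (min_width=17, slack=0)
Line 2: ['young', 'cup', 'matrix'] (min_width=16, slack=1)
Line 3: ['library', 'distance'] (min_width=16, slack=1)
Line 4: ['guitar', 'corn', 'salty'] (min_width=17, slack=0)
Line 5: ['a', 'at', 'were', 'line'] (min_width=14, slack=3)
Line 6: ['tired'] (min_width=5, slack=12)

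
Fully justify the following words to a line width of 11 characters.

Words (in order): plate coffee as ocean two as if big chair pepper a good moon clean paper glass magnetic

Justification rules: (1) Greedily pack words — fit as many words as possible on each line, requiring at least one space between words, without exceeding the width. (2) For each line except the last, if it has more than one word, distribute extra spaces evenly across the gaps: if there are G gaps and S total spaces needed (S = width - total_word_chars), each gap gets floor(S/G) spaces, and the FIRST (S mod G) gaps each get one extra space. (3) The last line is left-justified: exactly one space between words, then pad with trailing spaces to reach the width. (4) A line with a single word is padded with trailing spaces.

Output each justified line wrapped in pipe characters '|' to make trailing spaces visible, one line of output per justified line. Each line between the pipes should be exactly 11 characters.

Answer: |plate      |
|coffee   as|
|ocean   two|
|as  if  big|
|chair      |
|pepper    a|
|good   moon|
|clean paper|
|glass      |
|magnetic   |

Derivation:
Line 1: ['plate'] (min_width=5, slack=6)
Line 2: ['coffee', 'as'] (min_width=9, slack=2)
Line 3: ['ocean', 'two'] (min_width=9, slack=2)
Line 4: ['as', 'if', 'big'] (min_width=9, slack=2)
Line 5: ['chair'] (min_width=5, slack=6)
Line 6: ['pepper', 'a'] (min_width=8, slack=3)
Line 7: ['good', 'moon'] (min_width=9, slack=2)
Line 8: ['clean', 'paper'] (min_width=11, slack=0)
Line 9: ['glass'] (min_width=5, slack=6)
Line 10: ['magnetic'] (min_width=8, slack=3)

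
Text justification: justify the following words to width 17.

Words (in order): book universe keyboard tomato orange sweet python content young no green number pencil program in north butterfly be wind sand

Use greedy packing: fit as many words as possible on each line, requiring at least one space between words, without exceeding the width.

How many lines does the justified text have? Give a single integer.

Answer: 9

Derivation:
Line 1: ['book', 'universe'] (min_width=13, slack=4)
Line 2: ['keyboard', 'tomato'] (min_width=15, slack=2)
Line 3: ['orange', 'sweet'] (min_width=12, slack=5)
Line 4: ['python', 'content'] (min_width=14, slack=3)
Line 5: ['young', 'no', 'green'] (min_width=14, slack=3)
Line 6: ['number', 'pencil'] (min_width=13, slack=4)
Line 7: ['program', 'in', 'north'] (min_width=16, slack=1)
Line 8: ['butterfly', 'be', 'wind'] (min_width=17, slack=0)
Line 9: ['sand'] (min_width=4, slack=13)
Total lines: 9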